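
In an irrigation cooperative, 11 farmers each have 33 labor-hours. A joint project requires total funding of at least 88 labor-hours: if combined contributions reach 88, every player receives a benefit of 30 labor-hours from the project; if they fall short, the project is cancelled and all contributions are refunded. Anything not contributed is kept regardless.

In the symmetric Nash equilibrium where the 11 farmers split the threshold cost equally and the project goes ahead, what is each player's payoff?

55 labor-hours

Equal share of the threshold: 88/11 = 8.
At this profile no one gains by cutting their contribution: any cut drops the total below 88, the project is cancelled, contributions are refunded, and the deviator ends with 33, which is less than 33 − 8 + 30 = 55. Contributing more than 8 just wastes the excess. So contributing exactly 8 is a best response.
Each player's payoff: 33 − 8 + 30 = 55.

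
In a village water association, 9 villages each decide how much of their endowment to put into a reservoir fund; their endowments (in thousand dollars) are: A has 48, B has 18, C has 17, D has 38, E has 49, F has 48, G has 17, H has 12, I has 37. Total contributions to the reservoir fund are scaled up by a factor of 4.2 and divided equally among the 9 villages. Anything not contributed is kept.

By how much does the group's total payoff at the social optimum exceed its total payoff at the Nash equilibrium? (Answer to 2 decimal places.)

The private return per contributed unit is 4.2/9 = 0.4667 < 1 for every player regardless of endowment, so the Nash equilibrium is zero contribution and the group total is Σ E_j = 48 + 18 + 17 + 38 + 49 + 48 + 17 + 12 + 37 = 284.
Each contributed unit returns 4.200 to the group, so the social optimum is full contribution by everyone: group total = 4.200 × 284 = 1192.80.
Efficiency loss = (4.200 − 1) × 284 = 908.80.

908.80 thousand dollars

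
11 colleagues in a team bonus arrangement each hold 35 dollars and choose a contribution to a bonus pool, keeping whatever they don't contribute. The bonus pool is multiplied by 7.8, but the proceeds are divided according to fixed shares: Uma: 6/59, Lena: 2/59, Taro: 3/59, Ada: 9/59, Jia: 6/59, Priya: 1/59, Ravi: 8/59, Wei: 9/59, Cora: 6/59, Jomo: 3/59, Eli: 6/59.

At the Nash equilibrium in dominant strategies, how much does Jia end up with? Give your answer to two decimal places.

Player j's private return per contributed unit is 7.8 × (j's share). Contributing is weakly dominant for j when that share is at least 1/7.8 = 0.1282, and contributing 0 is dominant otherwise.
Ada, Ravi and Wei clear that bar, contributing 35 each; the remaining 8 contribute 0. Total contributed: 105.
Jia keeps 35 and receives 7.8 × 105 × 6/59 = 83.29 from the bonus pool, for a payoff of 118.29.

118.29 dollars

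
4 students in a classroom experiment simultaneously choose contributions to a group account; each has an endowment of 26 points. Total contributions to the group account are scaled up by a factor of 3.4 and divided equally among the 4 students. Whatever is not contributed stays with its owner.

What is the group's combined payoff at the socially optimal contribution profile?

Each contributed unit returns 3.400 to the group as a whole (0.8500 to each of 4 players), which exceeds 1, so the social optimum is full contribution: group total = 3.400 × 104 = 353.60.

353.60 points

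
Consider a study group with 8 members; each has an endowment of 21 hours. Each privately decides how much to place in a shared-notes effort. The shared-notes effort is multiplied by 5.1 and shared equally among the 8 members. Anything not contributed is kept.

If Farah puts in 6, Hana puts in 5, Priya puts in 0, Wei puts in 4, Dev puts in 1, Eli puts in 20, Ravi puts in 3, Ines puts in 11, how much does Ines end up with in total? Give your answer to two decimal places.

41.88 hours

Total contributed: 6 + 5 + 0 + 4 + 1 + 20 + 3 + 11 = 50.
Each receives 5.1 × 50 / 8 = 31.88 from the shared-notes effort.
Ines keeps 21 − 11 = 10, so Ines's payoff is 10 + 31.88 = 41.88.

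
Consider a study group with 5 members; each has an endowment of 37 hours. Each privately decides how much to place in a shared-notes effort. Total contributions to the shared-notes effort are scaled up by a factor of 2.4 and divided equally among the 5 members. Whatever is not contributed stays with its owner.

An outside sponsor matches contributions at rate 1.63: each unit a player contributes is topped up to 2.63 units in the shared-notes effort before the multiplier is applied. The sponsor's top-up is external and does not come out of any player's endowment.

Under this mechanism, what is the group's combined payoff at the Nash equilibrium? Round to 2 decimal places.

1167.72 hours

With the mechanism, a contributed unit returns 2.4 × 2.63 / 5 = 1.2624 per unit of net cost to the contributor — now above 1 — so contributing fully is weakly dominant for every player.
So the Nash equilibrium is full contribution by all 5; the group earns 2.4 × 2.63 × 185 = 1167.72.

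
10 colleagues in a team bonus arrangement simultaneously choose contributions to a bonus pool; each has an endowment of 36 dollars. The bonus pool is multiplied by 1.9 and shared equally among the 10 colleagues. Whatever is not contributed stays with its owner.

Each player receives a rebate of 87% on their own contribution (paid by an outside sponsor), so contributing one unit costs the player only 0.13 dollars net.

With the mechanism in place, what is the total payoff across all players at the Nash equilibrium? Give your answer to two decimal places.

997.20 dollars

With the mechanism, a contributed unit returns (1.9/10) / 0.13 = 1.4615 per unit of net cost to the contributor — now above 1 — so contributing fully is weakly dominant for every player.
At the Nash equilibrium everyone contributes 36. Group total payoff = 10 × (36 × 0.87 + 1.9 × 36) = 997.20.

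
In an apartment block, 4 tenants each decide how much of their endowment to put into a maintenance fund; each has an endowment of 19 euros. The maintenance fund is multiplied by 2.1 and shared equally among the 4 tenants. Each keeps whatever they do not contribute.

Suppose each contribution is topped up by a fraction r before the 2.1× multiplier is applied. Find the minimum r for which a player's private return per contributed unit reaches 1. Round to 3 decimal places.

0.905

With matching at rate r, one contributed unit becomes (1 + r) in the maintenance fund and returns 2.1 × (1 + r) / 4 to the contributor.
Setting this equal to 1: 1 + r = 4/2.1 = 1.9048.
So the minimum matching rate is r = 1.9048 − 1 = 0.905.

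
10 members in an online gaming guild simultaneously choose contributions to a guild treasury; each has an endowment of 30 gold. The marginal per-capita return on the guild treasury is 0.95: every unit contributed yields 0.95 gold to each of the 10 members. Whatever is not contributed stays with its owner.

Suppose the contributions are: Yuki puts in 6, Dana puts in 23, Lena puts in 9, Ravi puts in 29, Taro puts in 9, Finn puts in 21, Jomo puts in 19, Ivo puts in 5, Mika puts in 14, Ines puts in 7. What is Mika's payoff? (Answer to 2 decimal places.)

150.90 gold

Total contributed: 6 + 23 + 9 + 29 + 9 + 21 + 19 + 5 + 14 + 7 = 142.
Each receives 0.95 × 142 = 134.90 from the guild treasury.
Mika keeps 30 − 14 = 16, so Mika's payoff is 16 + 134.90 = 150.90.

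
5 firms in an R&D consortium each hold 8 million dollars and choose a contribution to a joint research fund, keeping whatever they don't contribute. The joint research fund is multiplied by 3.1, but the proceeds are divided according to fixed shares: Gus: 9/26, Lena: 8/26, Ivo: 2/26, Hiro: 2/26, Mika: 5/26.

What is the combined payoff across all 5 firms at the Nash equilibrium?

56.80 million dollars

Each unit j contributes comes back to j as 3.1 × (j's share), so j prefers to contribute only if that share exceeds 1/3.1 = 0.3226; otherwise keeping the unit dominates.
Gus alone (share 9/26) is above the threshold, contributing 8; the remaining 4 contribute 0. Total contributed: 8.
The joint research fund pays out 3.1 × 8 = 24.80 in total (split across the unequal shares, but the aggregate is all that matters for the group sum).
The 4 free-riders keep 8 each, adding 32. Group total = 32 + 24.80 = 56.80.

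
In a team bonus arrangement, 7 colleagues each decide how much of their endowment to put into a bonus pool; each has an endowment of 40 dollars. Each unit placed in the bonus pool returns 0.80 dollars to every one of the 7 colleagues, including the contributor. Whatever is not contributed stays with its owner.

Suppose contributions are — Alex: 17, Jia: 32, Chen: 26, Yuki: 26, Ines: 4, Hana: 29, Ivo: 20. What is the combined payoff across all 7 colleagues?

988.40 dollars

Total contributed: 17 + 32 + 26 + 26 + 4 + 29 + 20 = 154; total kept: 7 × 40 − 154 = 126.
The bonus pool pays out 0.80 × 7 × 154 = 862.40 in aggregate.
Group total = 126 + 862.40 = 988.40.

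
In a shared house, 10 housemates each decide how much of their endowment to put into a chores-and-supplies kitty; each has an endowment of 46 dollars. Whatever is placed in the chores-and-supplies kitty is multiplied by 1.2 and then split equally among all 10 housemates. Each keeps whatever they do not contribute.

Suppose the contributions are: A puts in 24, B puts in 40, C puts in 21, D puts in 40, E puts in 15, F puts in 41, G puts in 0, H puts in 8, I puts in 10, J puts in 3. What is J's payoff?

Total contributed: 24 + 40 + 21 + 40 + 15 + 41 + 0 + 8 + 10 + 3 = 202.
Each receives 1.2 × 202 / 10 = 24.24 from the chores-and-supplies kitty.
J keeps 46 − 3 = 43, so J's payoff is 43 + 24.24 = 67.24.

67.24 dollars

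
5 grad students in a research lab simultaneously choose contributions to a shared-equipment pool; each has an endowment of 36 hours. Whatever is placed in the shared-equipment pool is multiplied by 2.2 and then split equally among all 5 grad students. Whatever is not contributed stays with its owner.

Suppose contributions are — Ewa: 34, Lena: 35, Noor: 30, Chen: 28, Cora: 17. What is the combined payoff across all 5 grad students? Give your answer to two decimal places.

352.80 hours

Total contributed: 34 + 35 + 30 + 28 + 17 = 144; total kept: 5 × 36 − 144 = 36.
The shared-equipment pool pays out 2.2 × 144 = 316.80 in aggregate.
Group total = 36 + 316.80 = 352.80.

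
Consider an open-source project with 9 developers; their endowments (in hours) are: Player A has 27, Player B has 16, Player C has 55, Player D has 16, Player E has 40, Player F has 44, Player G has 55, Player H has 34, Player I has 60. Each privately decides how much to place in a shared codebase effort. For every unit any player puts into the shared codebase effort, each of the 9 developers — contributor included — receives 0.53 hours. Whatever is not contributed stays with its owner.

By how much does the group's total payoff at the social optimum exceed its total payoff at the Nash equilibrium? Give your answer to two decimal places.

1308.19 hours

The private return per contributed unit is 0.53 < 1 for everyone, so the Nash equilibrium is zero contribution and the group total is Σ E_j = 27 + 16 + 55 + 16 + 40 + 44 + 55 + 34 + 60 = 347.
Each contributed unit returns 4.770 to the group, so the social optimum is full contribution by everyone: group total = 4.770 × 347 = 1655.19.
Efficiency loss = (4.770 − 1) × 347 = 1308.19.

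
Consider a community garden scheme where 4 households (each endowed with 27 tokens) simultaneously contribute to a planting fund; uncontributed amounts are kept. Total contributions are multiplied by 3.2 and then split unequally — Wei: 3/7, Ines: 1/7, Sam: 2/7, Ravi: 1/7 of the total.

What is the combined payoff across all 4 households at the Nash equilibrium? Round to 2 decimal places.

167.40 tokens

A player with share s gets back 3.2·s per unit contributed, so full contribution is dominant for anyone with s > 1/3.2 = 0.3125 and zero contribution is dominant for anyone below.
The only share above 0.3125 is Wei's 3/7, contributing 27; the remaining 3 contribute 0. Total contributed: 27.
The planting fund pays out 3.2 × 27 = 86.40 in total (split across the unequal shares, but the aggregate is all that matters for the group sum).
The 3 free-riders keep 27 each, adding 81. Group total = 81 + 86.40 = 167.40.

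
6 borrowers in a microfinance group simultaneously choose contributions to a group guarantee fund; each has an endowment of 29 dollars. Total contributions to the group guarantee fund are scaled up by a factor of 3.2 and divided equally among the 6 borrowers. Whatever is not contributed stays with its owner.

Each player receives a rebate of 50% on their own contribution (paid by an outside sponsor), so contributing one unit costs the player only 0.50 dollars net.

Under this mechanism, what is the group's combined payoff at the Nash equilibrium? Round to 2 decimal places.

643.80 dollars

Under the mechanism each unit contributed yields (3.2/6) / 0.50 = 1.0667 back to its contributor per unit of net cost, which exceeds 1, making full contribution the dominant choice for everyone.
So the Nash equilibrium is full contribution by all 6; the group earns 6 × (29 × 0.50 + 3.2 × 29) = 643.80.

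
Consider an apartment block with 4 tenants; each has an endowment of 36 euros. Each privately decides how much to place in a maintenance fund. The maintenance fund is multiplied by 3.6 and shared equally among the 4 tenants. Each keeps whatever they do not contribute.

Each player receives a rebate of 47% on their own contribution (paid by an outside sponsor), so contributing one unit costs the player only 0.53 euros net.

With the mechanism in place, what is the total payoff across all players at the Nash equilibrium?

With the mechanism, a contributed unit returns (3.6/4) / 0.53 = 1.6981 per unit of net cost to the contributor — now above 1 — so contributing fully is weakly dominant for every player.
So the Nash equilibrium is full contribution by all 4; the group earns 4 × (36 × 0.47 + 3.6 × 36) = 586.08.

586.08 euros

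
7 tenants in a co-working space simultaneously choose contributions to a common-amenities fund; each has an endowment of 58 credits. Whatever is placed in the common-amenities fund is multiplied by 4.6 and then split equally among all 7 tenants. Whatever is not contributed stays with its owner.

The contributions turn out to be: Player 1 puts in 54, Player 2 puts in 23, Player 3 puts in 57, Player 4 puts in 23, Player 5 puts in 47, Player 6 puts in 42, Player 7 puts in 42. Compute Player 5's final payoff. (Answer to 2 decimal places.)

200.26 credits

Total contributed: 54 + 23 + 57 + 23 + 47 + 42 + 42 = 288.
Each receives 4.6 × 288 / 7 = 189.26 from the common-amenities fund.
Player 5 keeps 58 − 47 = 11, so Player 5's payoff is 11 + 189.26 = 200.26.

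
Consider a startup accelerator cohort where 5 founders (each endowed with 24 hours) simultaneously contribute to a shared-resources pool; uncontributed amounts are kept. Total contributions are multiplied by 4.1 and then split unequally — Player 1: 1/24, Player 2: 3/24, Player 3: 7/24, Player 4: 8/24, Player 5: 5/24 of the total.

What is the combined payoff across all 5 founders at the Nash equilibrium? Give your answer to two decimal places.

Each unit j contributes comes back to j as 4.1 × (j's share), so j prefers to contribute only if that share exceeds 1/4.1 = 0.2439; otherwise keeping the unit dominates.
Player 3 and Player 4 clear that bar, contributing 24 each; the remaining 3 contribute 0. Total contributed: 48.
The shared-resources pool pays out 4.1 × 48 = 196.80 in total (split across the unequal shares, but the aggregate is all that matters for the group sum).
The 3 free-riders keep 24 each, adding 72. Group total = 72 + 196.80 = 268.80.

268.80 hours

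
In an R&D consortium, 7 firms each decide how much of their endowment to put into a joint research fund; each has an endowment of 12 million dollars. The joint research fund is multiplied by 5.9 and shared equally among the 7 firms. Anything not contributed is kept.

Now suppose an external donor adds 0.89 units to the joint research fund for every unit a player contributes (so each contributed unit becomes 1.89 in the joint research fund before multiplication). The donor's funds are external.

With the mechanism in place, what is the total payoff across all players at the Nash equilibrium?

With the mechanism, a contributed unit returns 5.9 × 1.89 / 7 = 1.5930 per unit of net cost to the contributor — now above 1 — so contributing fully is weakly dominant for every player.
So the Nash equilibrium is full contribution by all 7; the group earns 5.9 × 1.89 × 84 = 936.68.

936.68 million dollars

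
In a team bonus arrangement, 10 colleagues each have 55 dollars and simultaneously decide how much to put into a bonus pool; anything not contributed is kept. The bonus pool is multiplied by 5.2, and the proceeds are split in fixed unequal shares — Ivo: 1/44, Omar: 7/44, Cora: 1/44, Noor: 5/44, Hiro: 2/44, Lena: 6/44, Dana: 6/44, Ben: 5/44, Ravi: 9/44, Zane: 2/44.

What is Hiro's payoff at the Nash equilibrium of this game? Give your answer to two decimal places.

Player j's private return per contributed unit is 5.2 × (j's share). Contributing is weakly dominant for j when that share is at least 1/5.2 = 0.1923, and contributing 0 is dominant otherwise.
The only share above 0.1923 is Ravi's 9/44, contributing 55; the remaining 9 contribute 0. Total contributed: 55.
Hiro keeps 55 and receives 5.2 × 55 × 2/44 = 13.00 from the bonus pool, for a payoff of 68.00.

68.00 dollars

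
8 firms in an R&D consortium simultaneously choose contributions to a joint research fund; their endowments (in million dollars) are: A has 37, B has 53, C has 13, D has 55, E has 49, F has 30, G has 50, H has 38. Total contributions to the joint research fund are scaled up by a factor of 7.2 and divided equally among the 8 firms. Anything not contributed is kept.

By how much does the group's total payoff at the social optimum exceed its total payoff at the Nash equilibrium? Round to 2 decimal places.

The private return per contributed unit is 7.2/8 = 0.9000 < 1 for every player regardless of endowment, so the Nash equilibrium is zero contribution and the group total is Σ E_j = 37 + 53 + 13 + 55 + 49 + 30 + 50 + 38 = 325.
Each contributed unit returns 7.200 to the group, so the social optimum is full contribution by everyone: group total = 7.200 × 325 = 2340.00.
Efficiency loss = (7.200 − 1) × 325 = 2015.00.

2015.00 million dollars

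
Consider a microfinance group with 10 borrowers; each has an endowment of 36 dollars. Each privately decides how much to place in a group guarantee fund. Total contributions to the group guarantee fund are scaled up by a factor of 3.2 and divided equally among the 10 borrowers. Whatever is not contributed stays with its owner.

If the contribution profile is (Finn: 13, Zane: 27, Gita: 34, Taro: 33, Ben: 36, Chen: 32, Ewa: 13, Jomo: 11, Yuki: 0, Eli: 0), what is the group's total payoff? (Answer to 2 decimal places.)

797.80 dollars

Total contributed: 13 + 27 + 34 + 33 + 36 + 32 + 13 + 11 + 0 + 0 = 199; total kept: 10 × 36 − 199 = 161.
The group guarantee fund pays out 3.2 × 199 = 636.80 in aggregate.
Group total = 161 + 636.80 = 797.80.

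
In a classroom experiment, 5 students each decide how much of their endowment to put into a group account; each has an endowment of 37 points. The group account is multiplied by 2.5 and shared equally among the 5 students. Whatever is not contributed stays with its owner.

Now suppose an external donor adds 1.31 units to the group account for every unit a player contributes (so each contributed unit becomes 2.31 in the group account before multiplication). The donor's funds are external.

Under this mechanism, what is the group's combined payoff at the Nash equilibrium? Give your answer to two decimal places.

Under the mechanism each unit contributed yields 2.5 × 2.31 / 5 = 1.1550 back to its contributor per unit of net cost, which exceeds 1, making full contribution the dominant choice for everyone.
At the Nash equilibrium everyone contributes 37. Group total payoff = 2.5 × 2.31 × 185 = 1068.38.

1068.38 points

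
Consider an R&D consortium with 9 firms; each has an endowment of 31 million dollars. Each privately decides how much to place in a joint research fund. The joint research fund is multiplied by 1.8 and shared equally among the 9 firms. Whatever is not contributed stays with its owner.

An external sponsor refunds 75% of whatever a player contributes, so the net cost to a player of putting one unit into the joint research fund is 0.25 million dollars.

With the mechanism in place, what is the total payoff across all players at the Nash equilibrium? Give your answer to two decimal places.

279.00 million dollars

Even with the mechanism, each unit contributed returns only (1.8/9) / 0.25 = 0.8000 per unit of net cost, so contributing nothing is still dominant.
At the Nash equilibrium no one contributes; group total payoff = 9 × 31 = 279.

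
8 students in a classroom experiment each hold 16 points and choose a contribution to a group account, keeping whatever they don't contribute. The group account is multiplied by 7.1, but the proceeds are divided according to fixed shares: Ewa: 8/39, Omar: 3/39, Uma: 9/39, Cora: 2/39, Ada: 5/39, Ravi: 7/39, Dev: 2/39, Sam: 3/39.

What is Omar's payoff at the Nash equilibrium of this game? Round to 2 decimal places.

Each unit j contributes comes back to j as 7.1 × (j's share), so j prefers to contribute only if that share exceeds 1/7.1 = 0.1408; otherwise keeping the unit dominates.
Ewa, Uma and Ravi clear that bar, contributing 16 each; the remaining 5 contribute 0. Total contributed: 48.
Omar keeps 16 and receives 7.1 × 48 × 3/39 = 26.22 from the group account, for a payoff of 42.22.

42.22 points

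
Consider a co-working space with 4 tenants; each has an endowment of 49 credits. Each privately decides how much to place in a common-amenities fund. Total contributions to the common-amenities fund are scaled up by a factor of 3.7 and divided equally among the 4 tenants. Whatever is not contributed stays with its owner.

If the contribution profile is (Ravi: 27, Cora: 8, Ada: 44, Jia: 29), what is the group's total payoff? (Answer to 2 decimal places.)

487.60 credits

Total contributed: 27 + 8 + 44 + 29 = 108; total kept: 4 × 49 − 108 = 88.
The common-amenities fund pays out 3.7 × 108 = 399.60 in aggregate.
Group total = 88 + 399.60 = 487.60.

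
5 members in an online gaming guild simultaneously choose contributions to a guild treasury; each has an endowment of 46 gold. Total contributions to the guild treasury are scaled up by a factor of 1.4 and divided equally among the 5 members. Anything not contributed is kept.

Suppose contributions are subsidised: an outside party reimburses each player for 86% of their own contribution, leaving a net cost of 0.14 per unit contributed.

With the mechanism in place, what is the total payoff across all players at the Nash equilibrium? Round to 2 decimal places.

Under the mechanism each unit contributed yields (1.4/5) / 0.14 = 2.0000 back to its contributor per unit of net cost, which exceeds 1, making full contribution the dominant choice for everyone.
So the Nash equilibrium is full contribution by all 5; the group earns 5 × (46 × 0.86 + 1.4 × 46) = 519.80.

519.80 gold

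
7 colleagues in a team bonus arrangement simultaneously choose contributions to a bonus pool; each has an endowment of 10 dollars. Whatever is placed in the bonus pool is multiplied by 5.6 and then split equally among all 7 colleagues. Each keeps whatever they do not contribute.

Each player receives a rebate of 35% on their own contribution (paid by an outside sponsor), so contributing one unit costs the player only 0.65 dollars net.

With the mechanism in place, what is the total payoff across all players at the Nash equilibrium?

416.50 dollars

With the mechanism, a contributed unit returns (5.6/7) / 0.65 = 1.2308 per unit of net cost to the contributor — now above 1 — so contributing fully is weakly dominant for every player.
At the Nash equilibrium everyone contributes 10. Group total payoff = 7 × (10 × 0.35 + 5.6 × 10) = 416.50.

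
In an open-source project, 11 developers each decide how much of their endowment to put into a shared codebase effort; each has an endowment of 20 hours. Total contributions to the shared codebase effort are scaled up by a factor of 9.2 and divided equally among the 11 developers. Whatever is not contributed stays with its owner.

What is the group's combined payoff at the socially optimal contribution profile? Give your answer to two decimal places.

2024.00 hours

Each contributed unit returns 9.200 to the group as a whole (0.8364 to each of 11 players), which exceeds 1, so the social optimum is full contribution: group total = 9.200 × 220 = 2024.00.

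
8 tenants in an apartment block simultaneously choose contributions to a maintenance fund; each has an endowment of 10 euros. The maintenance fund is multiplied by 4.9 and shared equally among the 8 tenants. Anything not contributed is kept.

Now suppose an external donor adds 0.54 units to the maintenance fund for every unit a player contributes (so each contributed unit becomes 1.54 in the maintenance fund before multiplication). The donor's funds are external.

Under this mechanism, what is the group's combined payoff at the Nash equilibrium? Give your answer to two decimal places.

Even with the mechanism, each unit contributed returns only 4.9 × 1.54 / 8 = 0.9433 per unit of net cost, so contributing nothing is still dominant.
Everyone keeps their endowment and the group total is 8 × 10 = 80.

80.00 euros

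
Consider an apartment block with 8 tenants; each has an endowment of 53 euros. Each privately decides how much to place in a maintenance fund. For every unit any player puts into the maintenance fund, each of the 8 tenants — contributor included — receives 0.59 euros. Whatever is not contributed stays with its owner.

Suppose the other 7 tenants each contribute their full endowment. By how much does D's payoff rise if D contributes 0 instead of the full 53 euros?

Switching from a contribution of 53 to 0 lets D keep an extra 53 euros, but lowers the maintenance fund by 53, which costs D their own share of that drop: 0.59 × 53 = 31.27.
Net gain = 53 − 31.27 = 21.73. The private return per contributed unit (0.59) is below 1, so free-riding is indeed the best response regardless of what the others do.

21.73 euros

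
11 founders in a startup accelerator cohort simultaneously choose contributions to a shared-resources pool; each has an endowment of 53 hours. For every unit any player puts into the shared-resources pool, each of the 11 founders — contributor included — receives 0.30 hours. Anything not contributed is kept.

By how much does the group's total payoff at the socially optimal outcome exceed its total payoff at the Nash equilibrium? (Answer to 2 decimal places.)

The private return per contributed unit is 0.30 < 1, so contributing 0 is dominant for every player. At the Nash equilibrium everyone keeps their 53, and the group total is 11 × 53 = 583.
Each contributed unit returns 3.300 to the group as a whole (0.30 to each of 11 players), which exceeds 1, so the social optimum is full contribution: group total = 3.300 × 583 = 1923.90.
Efficiency loss = 1923.90 − 583 = 1340.90.

1340.90 hours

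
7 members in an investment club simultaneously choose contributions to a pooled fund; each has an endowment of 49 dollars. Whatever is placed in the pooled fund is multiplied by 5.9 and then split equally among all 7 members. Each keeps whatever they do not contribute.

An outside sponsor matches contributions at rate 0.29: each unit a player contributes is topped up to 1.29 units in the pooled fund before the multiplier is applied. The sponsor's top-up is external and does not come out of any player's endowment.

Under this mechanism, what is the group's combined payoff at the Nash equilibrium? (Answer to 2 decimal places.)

2610.57 dollars

With the mechanism, a contributed unit returns 5.9 × 1.29 / 7 = 1.0873 per unit of net cost to the contributor — now above 1 — so contributing fully is weakly dominant for every player.
So the Nash equilibrium is full contribution by all 7; the group earns 5.9 × 1.29 × 343 = 2610.57.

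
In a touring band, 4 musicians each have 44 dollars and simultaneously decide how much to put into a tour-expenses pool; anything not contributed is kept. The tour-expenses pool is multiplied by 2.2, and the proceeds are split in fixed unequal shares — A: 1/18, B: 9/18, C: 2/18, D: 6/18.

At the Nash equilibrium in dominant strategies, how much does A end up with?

49.38 dollars

Each unit j contributes comes back to j as 2.2 × (j's share), so j prefers to contribute only if that share exceeds 1/2.2 = 0.4545; otherwise keeping the unit dominates.
The only share above 0.4545 is B's 9/18, contributing 44; the remaining 3 contribute 0. Total contributed: 44.
A keeps 44 and receives 2.2 × 44 × 1/18 = 5.38 from the tour-expenses pool, for a payoff of 49.38.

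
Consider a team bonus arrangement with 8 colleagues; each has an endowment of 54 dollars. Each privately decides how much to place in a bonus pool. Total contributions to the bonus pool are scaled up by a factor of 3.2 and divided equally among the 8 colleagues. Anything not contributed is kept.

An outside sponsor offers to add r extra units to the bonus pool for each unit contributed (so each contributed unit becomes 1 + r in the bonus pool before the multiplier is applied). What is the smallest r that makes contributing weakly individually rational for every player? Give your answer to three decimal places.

With matching at rate r, one contributed unit becomes (1 + r) in the bonus pool and returns 3.2 × (1 + r) / 8 to the contributor.
Setting this equal to 1: 1 + r = 8/3.2 = 2.5000.
So the minimum matching rate is r = 2.5000 − 1 = 1.500.

1.500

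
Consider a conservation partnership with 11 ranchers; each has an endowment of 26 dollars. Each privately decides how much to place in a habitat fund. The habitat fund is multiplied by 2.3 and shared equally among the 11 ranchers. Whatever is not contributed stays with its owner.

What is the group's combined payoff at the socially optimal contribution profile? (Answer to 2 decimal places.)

Each contributed unit returns 2.300 to the group as a whole (0.2091 to each of 11 players), which exceeds 1, so the social optimum is full contribution: group total = 2.300 × 286 = 657.80.

657.80 dollars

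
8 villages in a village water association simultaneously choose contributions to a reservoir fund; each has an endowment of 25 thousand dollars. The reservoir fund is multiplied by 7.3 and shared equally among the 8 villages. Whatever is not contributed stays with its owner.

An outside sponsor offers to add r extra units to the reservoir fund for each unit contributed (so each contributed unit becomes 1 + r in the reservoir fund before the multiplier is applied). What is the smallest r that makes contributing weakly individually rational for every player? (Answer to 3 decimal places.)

With matching at rate r, one contributed unit becomes (1 + r) in the reservoir fund and returns 7.3 × (1 + r) / 8 to the contributor.
Setting this equal to 1: 1 + r = 8/7.3 = 1.0959.
So the minimum matching rate is r = 1.0959 − 1 = 0.096.

0.096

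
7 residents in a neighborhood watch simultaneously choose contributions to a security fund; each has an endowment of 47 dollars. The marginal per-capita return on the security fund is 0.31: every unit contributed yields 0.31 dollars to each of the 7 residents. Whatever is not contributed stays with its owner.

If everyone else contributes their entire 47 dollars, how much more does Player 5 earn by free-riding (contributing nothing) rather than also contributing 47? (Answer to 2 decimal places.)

Switching from a contribution of 47 to 0 lets Player 5 keep an extra 47 dollars, but lowers the security fund by 47, which costs Player 5 their own share of that drop: 0.31 × 47 = 14.57.
Net gain = 47 − 14.57 = 32.43. The private return per contributed unit (0.31) is below 1, so free-riding is indeed the best response regardless of what the others do.

32.43 dollars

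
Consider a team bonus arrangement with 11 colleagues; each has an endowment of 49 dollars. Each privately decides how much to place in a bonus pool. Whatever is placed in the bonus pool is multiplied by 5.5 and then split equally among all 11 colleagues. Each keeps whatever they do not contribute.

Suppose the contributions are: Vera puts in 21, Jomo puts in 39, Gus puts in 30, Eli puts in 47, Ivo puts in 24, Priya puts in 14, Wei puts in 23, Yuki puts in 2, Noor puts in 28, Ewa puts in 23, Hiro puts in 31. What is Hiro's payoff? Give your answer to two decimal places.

159.00 dollars

Total contributed: 21 + 39 + 30 + 47 + 24 + 14 + 23 + 2 + 28 + 23 + 31 = 282.
Each receives 5.5 × 282 / 11 = 141.00 from the bonus pool.
Hiro keeps 49 − 31 = 18, so Hiro's payoff is 18 + 141.00 = 159.00.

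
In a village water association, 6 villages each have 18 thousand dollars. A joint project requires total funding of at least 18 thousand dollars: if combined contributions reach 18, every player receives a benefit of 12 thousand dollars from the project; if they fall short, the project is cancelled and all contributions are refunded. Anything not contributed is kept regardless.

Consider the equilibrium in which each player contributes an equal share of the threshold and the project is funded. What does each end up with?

Equal share of the threshold: 18/6 = 3.
At this profile no one gains by cutting their contribution: any cut drops the total below 18, the project is cancelled, contributions are refunded, and the deviator ends with 18, which is less than 18 − 3 + 12 = 27. Contributing more than 3 just wastes the excess. So contributing exactly 3 is a best response.
Each player's payoff: 18 − 3 + 12 = 27.

27 thousand dollars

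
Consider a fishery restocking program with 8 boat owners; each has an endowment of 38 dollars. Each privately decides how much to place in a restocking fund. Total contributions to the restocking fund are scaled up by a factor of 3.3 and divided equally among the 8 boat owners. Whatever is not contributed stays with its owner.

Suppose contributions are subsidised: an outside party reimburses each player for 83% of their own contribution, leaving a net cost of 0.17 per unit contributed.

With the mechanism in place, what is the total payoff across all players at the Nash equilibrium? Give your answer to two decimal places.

1255.52 dollars

The effective private return per unit is now (3.3/8) / 0.17 = 2.4265 > 1, so every player's dominant strategy flips to full contribution.
So the Nash equilibrium is full contribution by all 8; the group earns 8 × (38 × 0.83 + 3.3 × 38) = 1255.52.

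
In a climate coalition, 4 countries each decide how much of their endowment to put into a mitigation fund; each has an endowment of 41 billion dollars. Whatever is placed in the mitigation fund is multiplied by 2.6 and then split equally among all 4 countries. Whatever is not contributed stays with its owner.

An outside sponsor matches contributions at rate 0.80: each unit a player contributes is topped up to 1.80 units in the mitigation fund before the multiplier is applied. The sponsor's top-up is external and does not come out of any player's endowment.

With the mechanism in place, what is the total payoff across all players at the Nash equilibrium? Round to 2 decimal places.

Under the mechanism each unit contributed yields 2.6 × 1.80 / 4 = 1.1700 back to its contributor per unit of net cost, which exceeds 1, making full contribution the dominant choice for everyone.
At the Nash equilibrium everyone contributes 41. Group total payoff = 2.6 × 1.80 × 164 = 767.52.

767.52 billion dollars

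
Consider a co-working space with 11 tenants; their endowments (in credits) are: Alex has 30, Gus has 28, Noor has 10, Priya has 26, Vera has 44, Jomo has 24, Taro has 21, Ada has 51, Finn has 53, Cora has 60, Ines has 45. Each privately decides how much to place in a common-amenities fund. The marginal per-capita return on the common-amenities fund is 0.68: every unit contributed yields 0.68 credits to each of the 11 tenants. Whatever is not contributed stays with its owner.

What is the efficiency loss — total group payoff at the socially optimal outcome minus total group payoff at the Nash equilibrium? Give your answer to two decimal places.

2540.16 credits

The private return per contributed unit is 0.68 < 1 for everyone, so the Nash equilibrium is zero contribution and the group total is Σ E_j = 30 + 28 + 10 + 26 + 44 + 24 + 21 + 51 + 53 + 60 + 45 = 392.
Each contributed unit returns 7.480 to the group, so the social optimum is full contribution by everyone: group total = 7.480 × 392 = 2932.16.
Efficiency loss = (7.480 − 1) × 392 = 2540.16.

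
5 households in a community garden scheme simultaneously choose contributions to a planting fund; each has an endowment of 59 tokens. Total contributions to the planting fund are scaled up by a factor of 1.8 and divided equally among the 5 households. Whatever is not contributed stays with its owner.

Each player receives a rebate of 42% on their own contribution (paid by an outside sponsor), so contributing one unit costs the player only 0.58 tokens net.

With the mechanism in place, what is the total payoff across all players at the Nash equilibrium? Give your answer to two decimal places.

295.00 tokens

With the mechanism, a contributed unit returns (1.8/5) / 0.58 = 0.6207 per unit of net cost — still below 1 — so contributing 0 remains dominant for every player.
Everyone keeps their endowment and the group total is 5 × 59 = 295.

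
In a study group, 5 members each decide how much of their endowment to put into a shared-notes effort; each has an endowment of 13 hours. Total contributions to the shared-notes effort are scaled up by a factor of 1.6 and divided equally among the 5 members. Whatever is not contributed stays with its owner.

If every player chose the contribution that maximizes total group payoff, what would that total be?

Each contributed unit returns 1.600 to the group as a whole (0.3200 to each of 5 players), which exceeds 1, so the social optimum is full contribution: group total = 1.600 × 65 = 104.00.

104.00 hours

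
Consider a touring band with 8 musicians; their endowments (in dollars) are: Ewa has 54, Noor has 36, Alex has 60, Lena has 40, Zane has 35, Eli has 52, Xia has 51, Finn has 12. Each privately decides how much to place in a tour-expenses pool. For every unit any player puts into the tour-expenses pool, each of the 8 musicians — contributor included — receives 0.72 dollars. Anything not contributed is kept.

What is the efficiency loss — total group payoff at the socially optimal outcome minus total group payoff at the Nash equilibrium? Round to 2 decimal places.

The private return per contributed unit is 0.72 < 1 for everyone, so the Nash equilibrium is zero contribution and the group total is Σ E_j = 54 + 36 + 60 + 40 + 35 + 52 + 51 + 12 = 340.
Each contributed unit returns 5.760 to the group, so the social optimum is full contribution by everyone: group total = 5.760 × 340 = 1958.40.
Efficiency loss = (5.760 − 1) × 340 = 1618.40.

1618.40 dollars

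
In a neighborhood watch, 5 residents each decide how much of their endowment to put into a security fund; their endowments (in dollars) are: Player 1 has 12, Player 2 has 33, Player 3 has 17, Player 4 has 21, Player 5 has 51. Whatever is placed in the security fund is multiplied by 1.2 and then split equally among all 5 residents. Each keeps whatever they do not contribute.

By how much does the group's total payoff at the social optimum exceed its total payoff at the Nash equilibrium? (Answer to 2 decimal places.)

26.80 dollars

The private return per contributed unit is 1.2/5 = 0.2400 < 1 for every player regardless of endowment, so the Nash equilibrium is zero contribution and the group total is Σ E_j = 12 + 33 + 17 + 21 + 51 = 134.
Each contributed unit returns 1.200 to the group, so the social optimum is full contribution by everyone: group total = 1.200 × 134 = 160.80.
Efficiency loss = (1.200 − 1) × 134 = 26.80.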